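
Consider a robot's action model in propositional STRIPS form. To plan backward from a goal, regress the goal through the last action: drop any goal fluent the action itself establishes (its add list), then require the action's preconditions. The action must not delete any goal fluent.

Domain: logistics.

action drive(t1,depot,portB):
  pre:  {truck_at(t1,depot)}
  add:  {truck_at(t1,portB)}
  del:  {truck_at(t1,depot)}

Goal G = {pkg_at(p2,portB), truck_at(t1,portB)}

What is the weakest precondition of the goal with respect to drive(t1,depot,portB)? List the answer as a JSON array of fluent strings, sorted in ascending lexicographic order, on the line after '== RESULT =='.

Regress:
  G ∩ del = {}  (empty — regression defined)
  G \ add = {pkg_at(p2,portB), truck_at(t1,portB)} \ {truck_at(t1,portB)} = {pkg_at(p2,portB)}
  ∪ pre   = {pkg_at(p2,portB)} ∪ {truck_at(t1,depot)}
          = {pkg_at(p2,portB), truck_at(t1,depot)}

== RESULT ==
["pkg_at(p2,portB)", "truck_at(t1,depot)"]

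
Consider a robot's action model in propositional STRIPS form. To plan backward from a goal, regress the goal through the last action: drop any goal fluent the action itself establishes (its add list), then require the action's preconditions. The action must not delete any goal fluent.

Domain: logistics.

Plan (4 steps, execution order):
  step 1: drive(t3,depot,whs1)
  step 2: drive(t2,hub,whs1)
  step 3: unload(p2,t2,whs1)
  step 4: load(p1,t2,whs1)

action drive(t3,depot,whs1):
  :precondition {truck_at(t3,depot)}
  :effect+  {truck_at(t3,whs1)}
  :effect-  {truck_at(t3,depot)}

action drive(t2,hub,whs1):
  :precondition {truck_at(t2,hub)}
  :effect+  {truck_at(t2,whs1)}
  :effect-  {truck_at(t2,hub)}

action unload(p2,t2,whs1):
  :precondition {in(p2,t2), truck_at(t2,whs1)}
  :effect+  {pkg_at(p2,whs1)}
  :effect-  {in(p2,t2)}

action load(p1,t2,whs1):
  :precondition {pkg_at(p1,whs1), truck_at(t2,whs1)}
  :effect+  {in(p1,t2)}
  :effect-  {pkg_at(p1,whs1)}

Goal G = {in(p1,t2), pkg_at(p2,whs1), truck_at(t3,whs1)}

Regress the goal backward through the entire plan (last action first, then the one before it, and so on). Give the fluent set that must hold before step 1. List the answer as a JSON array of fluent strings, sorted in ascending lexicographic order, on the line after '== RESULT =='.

Regress step by step:
  through step 4 (load(p1,t2,whs1)): drop {in(p1,t2)}, keep {pkg_at(p2,whs1), truck_at(t3,whs1)}, require {pkg_at(p1,whs1), truck_at(t2,whs1)}
    → {pkg_at(p1,whs1), pkg_at(p2,whs1), truck_at(t2,whs1), truck_at(t3,whs1)}
  through step 3 (unload(p2,t2,whs1)): drop {pkg_at(p2,whs1)}, keep {pkg_at(p1,whs1), truck_at(t2,whs1), truck_at(t3,whs1)}, require {in(p2,t2), truck_at(t2,whs1)}
    → {in(p2,t2), pkg_at(p1,whs1), truck_at(t2,whs1), truck_at(t3,whs1)}
  through step 2 (drive(t2,hub,whs1)): drop {truck_at(t2,whs1)}, keep {in(p2,t2), pkg_at(p1,whs1), truck_at(t3,whs1)}, require {truck_at(t2,hub)}
    → {in(p2,t2), pkg_at(p1,whs1), truck_at(t2,hub), truck_at(t3,whs1)}
  through step 1 (drive(t3,depot,whs1)): drop {truck_at(t3,whs1)}, keep {in(p2,t2), pkg_at(p1,whs1), truck_at(t2,hub)}, require {truck_at(t3,depot)}
    → {in(p2,t2), pkg_at(p1,whs1), truck_at(t2,hub), truck_at(t3,depot)}

== RESULT ==
["in(p2,t2)", "pkg_at(p1,whs1)", "truck_at(t2,hub)", "truck_at(t3,depot)"]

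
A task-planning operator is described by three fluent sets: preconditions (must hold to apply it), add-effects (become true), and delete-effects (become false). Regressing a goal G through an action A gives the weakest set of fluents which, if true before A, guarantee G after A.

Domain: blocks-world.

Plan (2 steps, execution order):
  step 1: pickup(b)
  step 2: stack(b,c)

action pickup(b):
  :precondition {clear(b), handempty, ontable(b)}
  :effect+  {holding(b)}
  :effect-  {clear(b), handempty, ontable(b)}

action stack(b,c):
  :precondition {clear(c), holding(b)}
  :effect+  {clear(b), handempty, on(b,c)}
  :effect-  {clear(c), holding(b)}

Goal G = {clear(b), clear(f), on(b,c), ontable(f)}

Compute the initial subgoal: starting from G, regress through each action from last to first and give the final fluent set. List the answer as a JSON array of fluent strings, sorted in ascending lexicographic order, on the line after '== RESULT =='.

Regress step by step:
  through step 2 (stack(b,c)): drop {clear(b), on(b,c)}, keep {clear(f), ontable(f)}, require {clear(c), holding(b)}
    → {clear(c), clear(f), holding(b), ontable(f)}
  through step 1 (pickup(b)): drop {holding(b)}, keep {clear(c), clear(f), ontable(f)}, require {clear(b), handempty, ontable(b)}
    → {clear(b), clear(c), clear(f), handempty, ontable(b), ontable(f)}

== RESULT ==
["clear(b)", "clear(c)", "clear(f)", "handempty", "ontable(b)", "ontable(f)"]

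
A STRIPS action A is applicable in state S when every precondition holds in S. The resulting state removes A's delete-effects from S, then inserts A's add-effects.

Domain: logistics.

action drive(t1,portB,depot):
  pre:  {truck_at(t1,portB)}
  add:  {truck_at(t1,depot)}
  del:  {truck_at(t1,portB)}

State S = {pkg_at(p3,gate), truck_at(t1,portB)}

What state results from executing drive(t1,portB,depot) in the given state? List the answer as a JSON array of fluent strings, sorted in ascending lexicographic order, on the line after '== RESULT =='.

Compute (S \ del) ∪ add:
  pre ⊆ S: {truck_at(t1,portB)} ⊆ S  — applicable
  S \ del = {pkg_at(p3,gate)}
  ∪ add   = {pkg_at(p3,gate), truck_at(t1,depot)}

== RESULT ==
["pkg_at(p3,gate)", "truck_at(t1,depot)"]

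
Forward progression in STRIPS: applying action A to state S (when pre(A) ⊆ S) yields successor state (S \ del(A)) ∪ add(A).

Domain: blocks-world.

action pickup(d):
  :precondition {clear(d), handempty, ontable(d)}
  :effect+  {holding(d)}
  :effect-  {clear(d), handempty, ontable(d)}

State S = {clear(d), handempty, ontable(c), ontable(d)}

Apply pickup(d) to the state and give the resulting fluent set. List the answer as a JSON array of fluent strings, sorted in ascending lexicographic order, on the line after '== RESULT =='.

Progress:
  pre ⊆ S: {clear(d), handempty, ontable(d)} ⊆ S  — applicable
  S \ del = {ontable(c)}
  ∪ add   = {holding(d), ontable(c)}

== RESULT ==
["holding(d)", "ontable(c)"]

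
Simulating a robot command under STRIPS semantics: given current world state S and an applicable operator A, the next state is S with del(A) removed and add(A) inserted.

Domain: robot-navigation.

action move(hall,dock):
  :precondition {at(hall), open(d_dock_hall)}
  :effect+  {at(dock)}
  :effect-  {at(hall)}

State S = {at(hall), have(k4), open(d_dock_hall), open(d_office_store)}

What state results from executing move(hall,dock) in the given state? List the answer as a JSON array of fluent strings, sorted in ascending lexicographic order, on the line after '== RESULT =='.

Progress:
  pre ⊆ S: {at(hall), open(d_dock_hall)} ⊆ S  — applicable
  S \ del = {have(k4), open(d_dock_hall), open(d_office_store)}
  ∪ add   = {at(dock), have(k4), open(d_dock_hall), open(d_office_store)}

== RESULT ==
["at(dock)", "have(k4)", "open(d_dock_hall)", "open(d_office_store)"]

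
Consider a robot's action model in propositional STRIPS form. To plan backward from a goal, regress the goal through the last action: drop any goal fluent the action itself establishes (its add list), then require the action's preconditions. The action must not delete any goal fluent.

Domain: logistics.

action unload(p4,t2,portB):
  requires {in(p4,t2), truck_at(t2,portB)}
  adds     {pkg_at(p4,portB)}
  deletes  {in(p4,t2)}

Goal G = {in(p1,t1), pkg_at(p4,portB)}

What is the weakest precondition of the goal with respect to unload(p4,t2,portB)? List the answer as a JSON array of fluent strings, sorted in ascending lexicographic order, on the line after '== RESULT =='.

Compute (G \ add) ∪ pre:
  G ∩ del = {}  (empty — regression defined)
  G \ add = {in(p1,t1), pkg_at(p4,portB)} \ {pkg_at(p4,portB)} = {in(p1,t1)}
  ∪ pre   = {in(p1,t1)} ∪ {in(p4,t2), truck_at(t2,portB)}
          = {in(p1,t1), in(p4,t2), truck_at(t2,portB)}

== RESULT ==
["in(p1,t1)", "in(p4,t2)", "truck_at(t2,portB)"]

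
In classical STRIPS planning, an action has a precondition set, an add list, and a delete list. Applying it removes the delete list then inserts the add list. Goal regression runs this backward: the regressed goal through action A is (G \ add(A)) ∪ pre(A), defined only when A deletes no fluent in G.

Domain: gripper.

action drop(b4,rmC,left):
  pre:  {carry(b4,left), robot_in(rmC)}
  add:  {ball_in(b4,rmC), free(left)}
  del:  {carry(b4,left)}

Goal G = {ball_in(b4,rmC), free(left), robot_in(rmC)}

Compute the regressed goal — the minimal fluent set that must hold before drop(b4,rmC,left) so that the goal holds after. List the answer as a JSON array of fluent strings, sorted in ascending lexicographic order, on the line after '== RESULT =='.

Regress:
  G ∩ del = {}  (empty — regression defined)
  G \ add = {ball_in(b4,rmC), free(left), robot_in(rmC)} \ {ball_in(b4,rmC), free(left)} = {robot_in(rmC)}
  ∪ pre   = {robot_in(rmC)} ∪ {carry(b4,left), robot_in(rmC)}
          = {carry(b4,left), robot_in(rmC)}

== RESULT ==
["carry(b4,left)", "robot_in(rmC)"]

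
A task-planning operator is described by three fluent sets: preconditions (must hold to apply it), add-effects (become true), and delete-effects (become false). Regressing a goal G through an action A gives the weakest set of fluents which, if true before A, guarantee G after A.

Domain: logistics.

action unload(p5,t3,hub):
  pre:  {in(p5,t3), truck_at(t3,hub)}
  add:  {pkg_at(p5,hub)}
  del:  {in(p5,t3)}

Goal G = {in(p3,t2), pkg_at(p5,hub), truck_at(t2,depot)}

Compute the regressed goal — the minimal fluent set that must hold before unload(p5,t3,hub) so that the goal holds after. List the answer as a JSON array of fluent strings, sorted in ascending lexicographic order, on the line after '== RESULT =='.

Regress:
  G ∩ del = {}  (empty — regression defined)
  G \ add = {in(p3,t2), pkg_at(p5,hub), truck_at(t2,depot)} \ {pkg_at(p5,hub)} = {in(p3,t2), truck_at(t2,depot)}
  ∪ pre   = {in(p3,t2), truck_at(t2,depot)} ∪ {in(p5,t3), truck_at(t3,hub)}
          = {in(p3,t2), in(p5,t3), truck_at(t2,depot), truck_at(t3,hub)}

== RESULT ==
["in(p3,t2)", "in(p5,t3)", "truck_at(t2,depot)", "truck_at(t3,hub)"]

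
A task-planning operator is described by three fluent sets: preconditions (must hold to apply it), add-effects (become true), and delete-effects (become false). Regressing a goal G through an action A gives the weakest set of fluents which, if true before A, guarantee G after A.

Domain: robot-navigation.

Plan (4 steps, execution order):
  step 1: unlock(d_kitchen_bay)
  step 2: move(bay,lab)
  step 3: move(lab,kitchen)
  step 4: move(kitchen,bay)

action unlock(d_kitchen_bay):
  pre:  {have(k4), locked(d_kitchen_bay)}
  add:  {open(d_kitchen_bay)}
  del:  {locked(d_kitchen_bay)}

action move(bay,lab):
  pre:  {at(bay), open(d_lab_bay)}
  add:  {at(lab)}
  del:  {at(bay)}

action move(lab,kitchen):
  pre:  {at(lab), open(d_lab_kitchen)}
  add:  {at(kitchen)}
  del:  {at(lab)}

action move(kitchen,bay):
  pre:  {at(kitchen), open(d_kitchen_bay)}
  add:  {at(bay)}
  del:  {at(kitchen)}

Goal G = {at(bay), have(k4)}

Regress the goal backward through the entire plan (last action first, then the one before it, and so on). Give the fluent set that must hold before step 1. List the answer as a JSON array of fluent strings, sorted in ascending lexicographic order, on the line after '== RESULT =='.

Regress step by step:
  through step 4 (move(kitchen,bay)): drop {at(bay)}, keep {have(k4)}, require {at(kitchen), open(d_kitchen_bay)}
    → {at(kitchen), have(k4), open(d_kitchen_bay)}
  through step 3 (move(lab,kitchen)): drop {at(kitchen)}, keep {have(k4), open(d_kitchen_bay)}, require {at(lab), open(d_lab_kitchen)}
    → {at(lab), have(k4), open(d_kitchen_bay), open(d_lab_kitchen)}
  through step 2 (move(bay,lab)): drop {at(lab)}, keep {have(k4), open(d_kitchen_bay), open(d_lab_kitchen)}, require {at(bay), open(d_lab_bay)}
    → {at(bay), have(k4), open(d_kitchen_bay), open(d_lab_bay), open(d_lab_kitchen)}
  through step 1 (unlock(d_kitchen_bay)): drop {open(d_kitchen_bay)}, keep {at(bay), have(k4), open(d_lab_bay), open(d_lab_kitchen)}, require {have(k4), locked(d_kitchen_bay)}
    → {at(bay), have(k4), locked(d_kitchen_bay), open(d_lab_bay), open(d_lab_kitchen)}

== RESULT ==
["at(bay)", "have(k4)", "locked(d_kitchen_bay)", "open(d_lab_bay)", "open(d_lab_kitchen)"]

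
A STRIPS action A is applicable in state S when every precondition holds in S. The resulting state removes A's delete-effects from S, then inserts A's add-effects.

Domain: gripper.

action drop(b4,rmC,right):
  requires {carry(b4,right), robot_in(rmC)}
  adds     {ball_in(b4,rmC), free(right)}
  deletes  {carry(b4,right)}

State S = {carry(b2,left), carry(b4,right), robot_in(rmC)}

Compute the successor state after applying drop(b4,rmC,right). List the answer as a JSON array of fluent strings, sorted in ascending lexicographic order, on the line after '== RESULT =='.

Progress:
  pre ⊆ S: {carry(b4,right), robot_in(rmC)} ⊆ S  — applicable
  S \ del = {carry(b2,left), robot_in(rmC)}
  ∪ add   = {ball_in(b4,rmC), carry(b2,left), free(right), robot_in(rmC)}

== RESULT ==
["ball_in(b4,rmC)", "carry(b2,left)", "free(right)", "robot_in(rmC)"]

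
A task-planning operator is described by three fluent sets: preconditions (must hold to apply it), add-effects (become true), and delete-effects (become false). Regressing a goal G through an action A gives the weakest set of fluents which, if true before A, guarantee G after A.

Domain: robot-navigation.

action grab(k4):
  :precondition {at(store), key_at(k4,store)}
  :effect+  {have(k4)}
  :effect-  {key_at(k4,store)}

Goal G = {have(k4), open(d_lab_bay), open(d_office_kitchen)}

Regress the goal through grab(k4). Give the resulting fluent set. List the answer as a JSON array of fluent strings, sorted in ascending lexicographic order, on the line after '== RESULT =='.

Compute (G \ add) ∪ pre:
  G ∩ del = {}  (empty — regression defined)
  G \ add = {have(k4), open(d_lab_bay), open(d_office_kitchen)} \ {have(k4)} = {open(d_lab_bay), open(d_office_kitchen)}
  ∪ pre   = {open(d_lab_bay), open(d_office_kitchen)} ∪ {at(store), key_at(k4,store)}
          = {at(store), key_at(k4,store), open(d_lab_bay), open(d_office_kitchen)}

== RESULT ==
["at(store)", "key_at(k4,store)", "open(d_lab_bay)", "open(d_office_kitchen)"]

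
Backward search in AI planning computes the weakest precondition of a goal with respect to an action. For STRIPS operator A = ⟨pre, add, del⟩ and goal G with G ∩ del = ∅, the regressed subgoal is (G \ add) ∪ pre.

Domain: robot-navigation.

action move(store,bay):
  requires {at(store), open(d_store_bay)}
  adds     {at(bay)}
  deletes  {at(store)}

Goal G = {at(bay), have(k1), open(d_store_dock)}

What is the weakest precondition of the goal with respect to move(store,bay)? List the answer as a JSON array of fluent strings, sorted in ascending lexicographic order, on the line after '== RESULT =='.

Regress:
  G ∩ del = {}  (empty — regression defined)
  G \ add = {at(bay), have(k1), open(d_store_dock)} \ {at(bay)} = {have(k1), open(d_store_dock)}
  ∪ pre   = {have(k1), open(d_store_dock)} ∪ {at(store), open(d_store_bay)}
          = {at(store), have(k1), open(d_store_bay), open(d_store_dock)}

== RESULT ==
["at(store)", "have(k1)", "open(d_store_bay)", "open(d_store_dock)"]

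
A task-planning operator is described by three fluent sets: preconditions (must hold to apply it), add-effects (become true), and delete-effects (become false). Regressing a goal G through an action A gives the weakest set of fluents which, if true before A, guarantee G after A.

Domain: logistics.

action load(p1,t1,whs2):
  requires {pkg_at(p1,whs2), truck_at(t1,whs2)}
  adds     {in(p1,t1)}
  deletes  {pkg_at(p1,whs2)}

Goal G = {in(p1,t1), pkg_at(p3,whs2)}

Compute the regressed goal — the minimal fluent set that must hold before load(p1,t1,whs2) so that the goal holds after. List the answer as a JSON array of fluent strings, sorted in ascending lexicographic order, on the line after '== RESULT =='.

Compute (G \ add) ∪ pre:
  G ∩ del = {}  (empty — regression defined)
  G \ add = {in(p1,t1), pkg_at(p3,whs2)} \ {in(p1,t1)} = {pkg_at(p3,whs2)}
  ∪ pre   = {pkg_at(p3,whs2)} ∪ {pkg_at(p1,whs2), truck_at(t1,whs2)}
          = {pkg_at(p1,whs2), pkg_at(p3,whs2), truck_at(t1,whs2)}

== RESULT ==
["pkg_at(p1,whs2)", "pkg_at(p3,whs2)", "truck_at(t1,whs2)"]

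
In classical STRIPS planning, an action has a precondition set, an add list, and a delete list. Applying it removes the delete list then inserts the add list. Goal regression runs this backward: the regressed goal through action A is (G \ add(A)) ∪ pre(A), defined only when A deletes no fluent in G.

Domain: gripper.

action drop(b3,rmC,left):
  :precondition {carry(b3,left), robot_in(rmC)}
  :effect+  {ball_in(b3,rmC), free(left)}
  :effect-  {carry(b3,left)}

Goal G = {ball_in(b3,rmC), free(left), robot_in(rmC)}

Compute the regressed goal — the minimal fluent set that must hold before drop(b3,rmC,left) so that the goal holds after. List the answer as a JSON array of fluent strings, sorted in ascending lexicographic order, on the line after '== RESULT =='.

Regress:
  G ∩ del = {}  (empty — regression defined)
  G \ add = {ball_in(b3,rmC), free(left), robot_in(rmC)} \ {ball_in(b3,rmC), free(left)} = {robot_in(rmC)}
  ∪ pre   = {robot_in(rmC)} ∪ {carry(b3,left), robot_in(rmC)}
          = {carry(b3,left), robot_in(rmC)}

== RESULT ==
["carry(b3,left)", "robot_in(rmC)"]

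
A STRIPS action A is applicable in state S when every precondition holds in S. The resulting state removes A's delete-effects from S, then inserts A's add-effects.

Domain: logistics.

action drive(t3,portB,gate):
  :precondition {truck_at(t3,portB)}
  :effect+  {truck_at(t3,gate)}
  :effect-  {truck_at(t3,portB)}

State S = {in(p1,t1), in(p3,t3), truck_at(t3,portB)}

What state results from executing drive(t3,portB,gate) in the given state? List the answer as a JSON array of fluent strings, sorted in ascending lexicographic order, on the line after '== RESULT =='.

Compute (S \ del) ∪ add:
  pre ⊆ S: {truck_at(t3,portB)} ⊆ S  — applicable
  S \ del = {in(p1,t1), in(p3,t3)}
  ∪ add   = {in(p1,t1), in(p3,t3), truck_at(t3,gate)}

== RESULT ==
["in(p1,t1)", "in(p3,t3)", "truck_at(t3,gate)"]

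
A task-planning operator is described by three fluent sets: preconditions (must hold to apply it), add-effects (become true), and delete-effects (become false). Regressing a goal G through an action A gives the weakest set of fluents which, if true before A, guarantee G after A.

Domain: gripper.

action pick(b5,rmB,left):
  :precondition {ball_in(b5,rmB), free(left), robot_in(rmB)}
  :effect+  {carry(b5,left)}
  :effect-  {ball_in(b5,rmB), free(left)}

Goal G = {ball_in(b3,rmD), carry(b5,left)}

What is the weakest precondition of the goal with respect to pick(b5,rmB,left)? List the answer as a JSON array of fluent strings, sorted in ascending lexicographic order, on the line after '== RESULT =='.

Compute (G \ add) ∪ pre:
  G ∩ del = {}  (empty — regression defined)
  G \ add = {ball_in(b3,rmD), carry(b5,left)} \ {carry(b5,left)} = {ball_in(b3,rmD)}
  ∪ pre   = {ball_in(b3,rmD)} ∪ {ball_in(b5,rmB), free(left), robot_in(rmB)}
          = {ball_in(b3,rmD), ball_in(b5,rmB), free(left), robot_in(rmB)}

== RESULT ==
["ball_in(b3,rmD)", "ball_in(b5,rmB)", "free(left)", "robot_in(rmB)"]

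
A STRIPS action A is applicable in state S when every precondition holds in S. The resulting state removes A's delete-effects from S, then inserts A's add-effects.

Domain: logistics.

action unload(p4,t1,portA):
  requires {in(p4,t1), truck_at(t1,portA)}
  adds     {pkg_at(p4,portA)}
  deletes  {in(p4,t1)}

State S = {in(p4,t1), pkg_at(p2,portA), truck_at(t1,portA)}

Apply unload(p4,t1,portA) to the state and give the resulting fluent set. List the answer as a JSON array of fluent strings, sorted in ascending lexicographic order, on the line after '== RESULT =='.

Progress:
  pre ⊆ S: {in(p4,t1), truck_at(t1,portA)} ⊆ S  — applicable
  S \ del = {pkg_at(p2,portA), truck_at(t1,portA)}
  ∪ add   = {pkg_at(p2,portA), pkg_at(p4,portA), truck_at(t1,portA)}

== RESULT ==
["pkg_at(p2,portA)", "pkg_at(p4,portA)", "truck_at(t1,portA)"]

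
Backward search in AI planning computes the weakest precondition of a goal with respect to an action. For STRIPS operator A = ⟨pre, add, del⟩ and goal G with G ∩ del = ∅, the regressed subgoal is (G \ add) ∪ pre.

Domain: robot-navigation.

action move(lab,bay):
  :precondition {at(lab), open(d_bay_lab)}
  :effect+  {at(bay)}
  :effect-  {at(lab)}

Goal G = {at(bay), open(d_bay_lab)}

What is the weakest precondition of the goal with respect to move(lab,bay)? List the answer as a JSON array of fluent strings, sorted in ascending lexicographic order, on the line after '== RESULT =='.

Regress:
  G ∩ del = {}  (empty — regression defined)
  G \ add = {at(bay), open(d_bay_lab)} \ {at(bay)} = {open(d_bay_lab)}
  ∪ pre   = {open(d_bay_lab)} ∪ {at(lab), open(d_bay_lab)}
          = {at(lab), open(d_bay_lab)}

== RESULT ==
["at(lab)", "open(d_bay_lab)"]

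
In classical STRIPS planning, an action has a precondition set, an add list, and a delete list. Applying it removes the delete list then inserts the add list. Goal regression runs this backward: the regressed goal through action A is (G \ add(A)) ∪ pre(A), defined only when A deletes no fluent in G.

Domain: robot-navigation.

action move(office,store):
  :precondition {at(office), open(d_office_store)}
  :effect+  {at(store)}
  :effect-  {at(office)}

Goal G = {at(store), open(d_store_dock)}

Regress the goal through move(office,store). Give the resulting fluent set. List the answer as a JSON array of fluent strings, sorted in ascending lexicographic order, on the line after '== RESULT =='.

Compute (G \ add) ∪ pre:
  G ∩ del = {}  (empty — regression defined)
  G \ add = {at(store), open(d_store_dock)} \ {at(store)} = {open(d_store_dock)}
  ∪ pre   = {open(d_store_dock)} ∪ {at(office), open(d_office_store)}
          = {at(office), open(d_office_store), open(d_store_dock)}

== RESULT ==
["at(office)", "open(d_office_store)", "open(d_store_dock)"]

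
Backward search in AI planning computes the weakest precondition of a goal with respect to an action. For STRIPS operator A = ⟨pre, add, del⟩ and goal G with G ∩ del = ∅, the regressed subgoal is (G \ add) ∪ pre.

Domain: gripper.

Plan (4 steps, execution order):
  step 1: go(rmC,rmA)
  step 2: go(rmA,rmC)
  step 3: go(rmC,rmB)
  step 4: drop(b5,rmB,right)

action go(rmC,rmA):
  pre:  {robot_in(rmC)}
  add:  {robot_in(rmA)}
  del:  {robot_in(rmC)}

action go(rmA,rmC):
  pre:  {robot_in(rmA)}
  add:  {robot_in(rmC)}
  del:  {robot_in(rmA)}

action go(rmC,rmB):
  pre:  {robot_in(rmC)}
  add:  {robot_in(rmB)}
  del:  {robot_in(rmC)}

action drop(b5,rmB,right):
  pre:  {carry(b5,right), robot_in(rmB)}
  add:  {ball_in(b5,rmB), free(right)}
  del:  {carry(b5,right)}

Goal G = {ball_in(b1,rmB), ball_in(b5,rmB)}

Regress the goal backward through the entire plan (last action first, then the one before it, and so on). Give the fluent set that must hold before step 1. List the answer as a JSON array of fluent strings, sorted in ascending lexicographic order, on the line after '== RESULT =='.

Work backward from the goal:
  through step 4 (drop(b5,rmB,right)): drop {ball_in(b5,rmB)}, keep {ball_in(b1,rmB)}, require {carry(b5,right), robot_in(rmB)}
    → {ball_in(b1,rmB), carry(b5,right), robot_in(rmB)}
  through step 3 (go(rmC,rmB)): drop {robot_in(rmB)}, keep {ball_in(b1,rmB), carry(b5,right)}, require {robot_in(rmC)}
    → {ball_in(b1,rmB), carry(b5,right), robot_in(rmC)}
  through step 2 (go(rmA,rmC)): drop {robot_in(rmC)}, keep {ball_in(b1,rmB), carry(b5,right)}, require {robot_in(rmA)}
    → {ball_in(b1,rmB), carry(b5,right), robot_in(rmA)}
  through step 1 (go(rmC,rmA)): drop {robot_in(rmA)}, keep {ball_in(b1,rmB), carry(b5,right)}, require {robot_in(rmC)}
    → {ball_in(b1,rmB), carry(b5,right), robot_in(rmC)}

== RESULT ==
["ball_in(b1,rmB)", "carry(b5,right)", "robot_in(rmC)"]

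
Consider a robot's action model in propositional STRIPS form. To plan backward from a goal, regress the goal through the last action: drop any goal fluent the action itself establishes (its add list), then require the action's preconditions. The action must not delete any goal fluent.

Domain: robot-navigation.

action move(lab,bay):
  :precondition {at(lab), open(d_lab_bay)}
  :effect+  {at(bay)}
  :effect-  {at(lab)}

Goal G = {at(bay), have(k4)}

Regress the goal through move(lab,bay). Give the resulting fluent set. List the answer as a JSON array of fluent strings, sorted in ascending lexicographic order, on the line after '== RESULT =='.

Compute (G \ add) ∪ pre:
  G ∩ del = {}  (empty — regression defined)
  G \ add = {at(bay), have(k4)} \ {at(bay)} = {have(k4)}
  ∪ pre   = {have(k4)} ∪ {at(lab), open(d_lab_bay)}
          = {at(lab), have(k4), open(d_lab_bay)}

== RESULT ==
["at(lab)", "have(k4)", "open(d_lab_bay)"]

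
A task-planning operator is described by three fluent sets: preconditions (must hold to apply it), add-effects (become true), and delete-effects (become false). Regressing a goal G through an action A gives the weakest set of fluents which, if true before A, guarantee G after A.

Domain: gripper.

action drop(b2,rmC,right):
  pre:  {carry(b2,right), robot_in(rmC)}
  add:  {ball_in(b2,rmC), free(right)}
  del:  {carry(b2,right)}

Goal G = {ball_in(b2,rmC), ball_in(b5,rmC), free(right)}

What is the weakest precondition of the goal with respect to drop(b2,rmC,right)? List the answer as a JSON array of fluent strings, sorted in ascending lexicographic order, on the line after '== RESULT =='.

Regress:
  G ∩ del = {}  (empty — regression defined)
  G \ add = {ball_in(b2,rmC), ball_in(b5,rmC), free(right)} \ {ball_in(b2,rmC), free(right)} = {ball_in(b5,rmC)}
  ∪ pre   = {ball_in(b5,rmC)} ∪ {carry(b2,right), robot_in(rmC)}
          = {ball_in(b5,rmC), carry(b2,right), robot_in(rmC)}

== RESULT ==
["ball_in(b5,rmC)", "carry(b2,right)", "robot_in(rmC)"]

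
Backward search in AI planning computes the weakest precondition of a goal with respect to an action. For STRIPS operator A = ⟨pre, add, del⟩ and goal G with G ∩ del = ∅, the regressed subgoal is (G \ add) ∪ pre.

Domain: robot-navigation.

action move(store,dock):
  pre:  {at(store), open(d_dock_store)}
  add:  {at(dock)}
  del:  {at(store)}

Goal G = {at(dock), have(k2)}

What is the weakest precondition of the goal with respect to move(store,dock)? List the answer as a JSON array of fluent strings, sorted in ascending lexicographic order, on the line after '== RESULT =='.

Regress:
  G ∩ del = {}  (empty — regression defined)
  G \ add = {at(dock), have(k2)} \ {at(dock)} = {have(k2)}
  ∪ pre   = {have(k2)} ∪ {at(store), open(d_dock_store)}
          = {at(store), have(k2), open(d_dock_store)}

== RESULT ==
["at(store)", "have(k2)", "open(d_dock_store)"]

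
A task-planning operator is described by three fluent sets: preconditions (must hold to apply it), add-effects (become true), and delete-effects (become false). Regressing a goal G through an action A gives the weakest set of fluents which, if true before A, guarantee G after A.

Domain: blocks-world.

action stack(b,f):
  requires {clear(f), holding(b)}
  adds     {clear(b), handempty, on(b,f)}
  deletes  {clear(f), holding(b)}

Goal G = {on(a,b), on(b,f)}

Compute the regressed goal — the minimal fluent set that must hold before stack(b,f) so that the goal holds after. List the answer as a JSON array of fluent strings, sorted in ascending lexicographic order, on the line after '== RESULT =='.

Regress:
  G ∩ del = {}  (empty — regression defined)
  G \ add = {on(a,b), on(b,f)} \ {clear(b), handempty, on(b,f)} = {on(a,b)}
  ∪ pre   = {on(a,b)} ∪ {clear(f), holding(b)}
          = {clear(f), holding(b), on(a,b)}

== RESULT ==
["clear(f)", "holding(b)", "on(a,b)"]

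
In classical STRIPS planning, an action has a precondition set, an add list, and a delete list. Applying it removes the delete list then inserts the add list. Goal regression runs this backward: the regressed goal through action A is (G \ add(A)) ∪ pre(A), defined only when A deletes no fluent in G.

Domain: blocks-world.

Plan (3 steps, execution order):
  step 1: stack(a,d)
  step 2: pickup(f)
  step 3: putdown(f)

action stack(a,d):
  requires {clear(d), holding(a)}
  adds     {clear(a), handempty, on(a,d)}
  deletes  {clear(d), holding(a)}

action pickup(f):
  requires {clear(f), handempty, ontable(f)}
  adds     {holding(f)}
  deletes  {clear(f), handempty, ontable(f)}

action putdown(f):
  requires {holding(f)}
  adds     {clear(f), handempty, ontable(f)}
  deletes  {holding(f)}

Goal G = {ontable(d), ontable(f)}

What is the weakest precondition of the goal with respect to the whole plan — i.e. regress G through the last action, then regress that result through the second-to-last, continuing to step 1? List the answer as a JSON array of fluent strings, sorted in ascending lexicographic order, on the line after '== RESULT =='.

Work backward from the goal:
  through step 3 (putdown(f)): drop {ontable(f)}, keep {ontable(d)}, require {holding(f)}
    → {holding(f), ontable(d)}
  through step 2 (pickup(f)): drop {holding(f)}, keep {ontable(d)}, require {clear(f), handempty, ontable(f)}
    → {clear(f), handempty, ontable(d), ontable(f)}
  through step 1 (stack(a,d)): drop {handempty}, keep {clear(f), ontable(d), ontable(f)}, require {clear(d), holding(a)}
    → {clear(d), clear(f), holding(a), ontable(d), ontable(f)}

== RESULT ==
["clear(d)", "clear(f)", "holding(a)", "ontable(d)", "ontable(f)"]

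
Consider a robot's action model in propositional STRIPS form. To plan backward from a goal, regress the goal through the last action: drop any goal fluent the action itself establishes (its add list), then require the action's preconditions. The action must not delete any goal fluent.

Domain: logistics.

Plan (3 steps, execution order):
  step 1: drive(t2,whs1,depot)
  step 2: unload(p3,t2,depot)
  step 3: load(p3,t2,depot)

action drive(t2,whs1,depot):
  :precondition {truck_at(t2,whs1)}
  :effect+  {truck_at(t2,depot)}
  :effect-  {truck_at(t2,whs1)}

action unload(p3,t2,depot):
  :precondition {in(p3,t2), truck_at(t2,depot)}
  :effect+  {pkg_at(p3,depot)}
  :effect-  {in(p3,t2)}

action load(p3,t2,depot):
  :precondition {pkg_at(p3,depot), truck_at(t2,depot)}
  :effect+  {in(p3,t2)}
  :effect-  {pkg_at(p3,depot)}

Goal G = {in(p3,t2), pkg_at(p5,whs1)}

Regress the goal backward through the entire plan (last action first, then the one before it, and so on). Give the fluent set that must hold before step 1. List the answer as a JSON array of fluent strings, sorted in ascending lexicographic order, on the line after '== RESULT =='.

Regress step by step:
  through step 3 (load(p3,t2,depot)): drop {in(p3,t2)}, keep {pkg_at(p5,whs1)}, require {pkg_at(p3,depot), truck_at(t2,depot)}
    → {pkg_at(p3,depot), pkg_at(p5,whs1), truck_at(t2,depot)}
  through step 2 (unload(p3,t2,depot)): drop {pkg_at(p3,depot)}, keep {pkg_at(p5,whs1), truck_at(t2,depot)}, require {in(p3,t2), truck_at(t2,depot)}
    → {in(p3,t2), pkg_at(p5,whs1), truck_at(t2,depot)}
  through step 1 (drive(t2,whs1,depot)): drop {truck_at(t2,depot)}, keep {in(p3,t2), pkg_at(p5,whs1)}, require {truck_at(t2,whs1)}
    → {in(p3,t2), pkg_at(p5,whs1), truck_at(t2,whs1)}

== RESULT ==
["in(p3,t2)", "pkg_at(p5,whs1)", "truck_at(t2,whs1)"]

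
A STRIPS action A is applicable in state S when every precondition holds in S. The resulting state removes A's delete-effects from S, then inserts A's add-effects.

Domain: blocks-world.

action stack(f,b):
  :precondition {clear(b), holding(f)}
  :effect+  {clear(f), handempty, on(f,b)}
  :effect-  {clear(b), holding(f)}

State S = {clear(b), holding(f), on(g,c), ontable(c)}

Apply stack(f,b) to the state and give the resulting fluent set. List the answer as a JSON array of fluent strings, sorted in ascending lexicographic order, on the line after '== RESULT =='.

Compute (S \ del) ∪ add:
  pre ⊆ S: {clear(b), holding(f)} ⊆ S  — applicable
  S \ del = {on(g,c), ontable(c)}
  ∪ add   = {clear(f), handempty, on(f,b), on(g,c), ontable(c)}

== RESULT ==
["clear(f)", "handempty", "on(f,b)", "on(g,c)", "ontable(c)"]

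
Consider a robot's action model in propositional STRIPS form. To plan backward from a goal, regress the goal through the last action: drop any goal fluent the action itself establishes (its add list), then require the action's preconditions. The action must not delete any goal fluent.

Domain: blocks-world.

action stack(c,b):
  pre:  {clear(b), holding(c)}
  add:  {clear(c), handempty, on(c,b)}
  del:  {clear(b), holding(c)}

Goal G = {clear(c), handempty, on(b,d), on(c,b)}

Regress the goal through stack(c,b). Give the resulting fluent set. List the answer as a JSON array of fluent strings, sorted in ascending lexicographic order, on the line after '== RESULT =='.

Compute (G \ add) ∪ pre:
  G ∩ del = {}  (empty — regression defined)
  G \ add = {clear(c), handempty, on(b,d), on(c,b)} \ {clear(c), handempty, on(c,b)} = {on(b,d)}
  ∪ pre   = {on(b,d)} ∪ {clear(b), holding(c)}
          = {clear(b), holding(c), on(b,d)}

== RESULT ==
["clear(b)", "holding(c)", "on(b,d)"]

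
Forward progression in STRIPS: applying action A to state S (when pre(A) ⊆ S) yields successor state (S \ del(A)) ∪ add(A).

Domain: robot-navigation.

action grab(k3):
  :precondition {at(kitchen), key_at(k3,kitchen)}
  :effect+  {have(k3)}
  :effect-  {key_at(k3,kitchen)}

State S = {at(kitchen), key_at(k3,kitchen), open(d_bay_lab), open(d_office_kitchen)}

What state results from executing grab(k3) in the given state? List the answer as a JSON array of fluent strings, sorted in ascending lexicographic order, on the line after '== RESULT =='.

Compute (S \ del) ∪ add:
  pre ⊆ S: {at(kitchen), key_at(k3,kitchen)} ⊆ S  — applicable
  S \ del = {at(kitchen), open(d_bay_lab), open(d_office_kitchen)}
  ∪ add   = {at(kitchen), have(k3), open(d_bay_lab), open(d_office_kitchen)}

== RESULT ==
["at(kitchen)", "have(k3)", "open(d_bay_lab)", "open(d_office_kitchen)"]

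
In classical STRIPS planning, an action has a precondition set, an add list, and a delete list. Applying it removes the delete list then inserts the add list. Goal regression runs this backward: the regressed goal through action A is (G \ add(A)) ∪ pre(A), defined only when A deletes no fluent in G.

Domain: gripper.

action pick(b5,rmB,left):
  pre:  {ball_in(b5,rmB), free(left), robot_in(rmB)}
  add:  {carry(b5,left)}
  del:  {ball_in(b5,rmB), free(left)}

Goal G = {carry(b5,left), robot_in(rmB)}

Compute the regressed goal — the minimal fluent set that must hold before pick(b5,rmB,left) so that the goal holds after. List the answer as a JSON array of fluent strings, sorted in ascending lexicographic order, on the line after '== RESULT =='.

Compute (G \ add) ∪ pre:
  G ∩ del = {}  (empty — regression defined)
  G \ add = {carry(b5,left), robot_in(rmB)} \ {carry(b5,left)} = {robot_in(rmB)}
  ∪ pre   = {robot_in(rmB)} ∪ {ball_in(b5,rmB), free(left), robot_in(rmB)}
          = {ball_in(b5,rmB), free(left), robot_in(rmB)}

== RESULT ==
["ball_in(b5,rmB)", "free(left)", "robot_in(rmB)"]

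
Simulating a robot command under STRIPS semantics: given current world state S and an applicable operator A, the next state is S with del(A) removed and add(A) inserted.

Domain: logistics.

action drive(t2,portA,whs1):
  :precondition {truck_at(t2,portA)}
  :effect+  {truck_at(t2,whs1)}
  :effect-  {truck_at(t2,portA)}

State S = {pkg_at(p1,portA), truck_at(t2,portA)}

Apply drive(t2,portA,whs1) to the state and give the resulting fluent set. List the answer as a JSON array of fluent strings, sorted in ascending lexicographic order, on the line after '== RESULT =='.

Progress:
  pre ⊆ S: {truck_at(t2,portA)} ⊆ S  — applicable
  S \ del = {pkg_at(p1,portA)}
  ∪ add   = {pkg_at(p1,portA), truck_at(t2,whs1)}

== RESULT ==
["pkg_at(p1,portA)", "truck_at(t2,whs1)"]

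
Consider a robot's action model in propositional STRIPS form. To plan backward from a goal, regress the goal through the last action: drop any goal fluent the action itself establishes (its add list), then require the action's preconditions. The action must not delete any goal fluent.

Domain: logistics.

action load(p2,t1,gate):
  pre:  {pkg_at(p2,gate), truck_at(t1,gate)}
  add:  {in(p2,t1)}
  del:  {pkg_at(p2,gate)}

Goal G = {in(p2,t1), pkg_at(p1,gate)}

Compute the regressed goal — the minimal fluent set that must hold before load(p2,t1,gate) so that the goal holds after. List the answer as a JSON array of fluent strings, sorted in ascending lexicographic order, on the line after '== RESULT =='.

Compute (G \ add) ∪ pre:
  G ∩ del = {}  (empty — regression defined)
  G \ add = {in(p2,t1), pkg_at(p1,gate)} \ {in(p2,t1)} = {pkg_at(p1,gate)}
  ∪ pre   = {pkg_at(p1,gate)} ∪ {pkg_at(p2,gate), truck_at(t1,gate)}
          = {pkg_at(p1,gate), pkg_at(p2,gate), truck_at(t1,gate)}

== RESULT ==
["pkg_at(p1,gate)", "pkg_at(p2,gate)", "truck_at(t1,gate)"]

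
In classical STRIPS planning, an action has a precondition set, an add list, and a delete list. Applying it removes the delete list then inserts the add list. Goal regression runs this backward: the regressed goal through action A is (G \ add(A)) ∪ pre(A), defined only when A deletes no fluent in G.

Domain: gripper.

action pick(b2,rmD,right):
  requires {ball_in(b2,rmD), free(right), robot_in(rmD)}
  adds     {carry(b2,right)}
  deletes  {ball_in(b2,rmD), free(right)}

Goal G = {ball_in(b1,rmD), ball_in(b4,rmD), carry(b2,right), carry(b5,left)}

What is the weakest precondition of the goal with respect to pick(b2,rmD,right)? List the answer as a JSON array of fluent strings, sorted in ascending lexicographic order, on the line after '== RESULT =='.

Regress:
  G ∩ del = {}  (empty — regression defined)
  G \ add = {ball_in(b1,rmD), ball_in(b4,rmD), carry(b2,right), carry(b5,left)} \ {carry(b2,right)} = {ball_in(b1,rmD), ball_in(b4,rmD), carry(b5,left)}
  ∪ pre   = {ball_in(b1,rmD), ball_in(b4,rmD), carry(b5,left)} ∪ {ball_in(b2,rmD), free(right), robot_in(rmD)}
          = {ball_in(b1,rmD), ball_in(b2,rmD), ball_in(b4,rmD), carry(b5,left), free(right), robot_in(rmD)}

== RESULT ==
["ball_in(b1,rmD)", "ball_in(b2,rmD)", "ball_in(b4,rmD)", "carry(b5,left)", "free(right)", "robot_in(rmD)"]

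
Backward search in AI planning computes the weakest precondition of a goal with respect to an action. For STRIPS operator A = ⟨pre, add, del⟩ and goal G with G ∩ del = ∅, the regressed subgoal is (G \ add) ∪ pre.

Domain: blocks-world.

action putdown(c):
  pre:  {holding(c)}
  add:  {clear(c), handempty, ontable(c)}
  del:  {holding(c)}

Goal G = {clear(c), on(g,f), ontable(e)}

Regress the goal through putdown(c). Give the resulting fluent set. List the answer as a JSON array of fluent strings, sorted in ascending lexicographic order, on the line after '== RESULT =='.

Regress:
  G ∩ del = {}  (empty — regression defined)
  G \ add = {clear(c), on(g,f), ontable(e)} \ {clear(c), handempty, ontable(c)} = {on(g,f), ontable(e)}
  ∪ pre   = {on(g,f), ontable(e)} ∪ {holding(c)}
          = {holding(c), on(g,f), ontable(e)}

== RESULT ==
["holding(c)", "on(g,f)", "ontable(e)"]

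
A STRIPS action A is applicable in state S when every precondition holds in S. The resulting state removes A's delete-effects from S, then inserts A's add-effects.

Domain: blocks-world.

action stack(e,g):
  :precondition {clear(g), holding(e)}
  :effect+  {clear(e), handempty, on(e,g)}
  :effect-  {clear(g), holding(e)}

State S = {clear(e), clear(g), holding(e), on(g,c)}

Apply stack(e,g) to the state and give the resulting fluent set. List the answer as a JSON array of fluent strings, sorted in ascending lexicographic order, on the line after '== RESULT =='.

Compute (S \ del) ∪ add:
  pre ⊆ S: {clear(g), holding(e)} ⊆ S  — applicable
  S \ del = {clear(e), on(g,c)}
  ∪ add   = {clear(e), handempty, on(e,g), on(g,c)}

== RESULT ==
["clear(e)", "handempty", "on(e,g)", "on(g,c)"]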